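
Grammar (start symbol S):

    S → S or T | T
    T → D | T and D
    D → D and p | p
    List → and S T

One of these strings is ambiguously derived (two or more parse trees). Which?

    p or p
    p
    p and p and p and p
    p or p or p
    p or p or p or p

p and p and p and p

p or p: 1 tree
p: 1 tree
p and p and p and p: 8 trees
p or p or p: 1 tree
p or p or p or p: 1 tree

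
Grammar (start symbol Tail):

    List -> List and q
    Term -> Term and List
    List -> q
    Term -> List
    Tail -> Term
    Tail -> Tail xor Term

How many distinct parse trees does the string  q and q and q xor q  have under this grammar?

Parse trees for q and q and q xor q:
  [Tail [Tail [Term [Term [List q]] and [List [List q] and q]]] xor [Term [List q]]]
  [Tail [Tail [Term [Term [Term [List q]] and [List q]] and [List q]]] xor [Term [List q]]]
  [Tail [Tail [Term [Term [List [List q] and q]] and [List q]]] xor [Term [List q]]]
  [Tail [Tail [Term [List [List [List q] and q] and q]]] xor [Term [List q]]]

4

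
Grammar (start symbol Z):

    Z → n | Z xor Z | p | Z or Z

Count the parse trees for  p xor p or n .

2

Parse trees for p xor p or n:
  [Z [Z p] xor [Z [Z p] or [Z n]]]
  [Z [Z [Z p] xor [Z p]] or [Z n]]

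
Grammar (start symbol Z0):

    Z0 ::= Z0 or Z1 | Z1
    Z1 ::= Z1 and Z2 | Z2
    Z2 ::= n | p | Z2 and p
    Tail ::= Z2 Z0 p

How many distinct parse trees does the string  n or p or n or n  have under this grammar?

1

Parse trees for n or p or n or n:
  [Z0 [Z0 [Z0 [Z0 [Z1 [Z2 n]]] or [Z1 [Z2 p]]] or [Z1 [Z2 n]]] or [Z1 [Z2 n]]]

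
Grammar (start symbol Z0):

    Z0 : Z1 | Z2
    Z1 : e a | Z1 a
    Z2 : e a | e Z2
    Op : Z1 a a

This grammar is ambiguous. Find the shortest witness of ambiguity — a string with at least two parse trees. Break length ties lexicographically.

length 2: e a has 2 parse trees

Two derivations of e a:
  Z0 ⇒ Z1 ⇒ e a
  Z0 ⇒ Z2 ⇒ e a

e a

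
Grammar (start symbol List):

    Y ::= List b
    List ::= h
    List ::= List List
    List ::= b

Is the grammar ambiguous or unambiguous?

Witness: b b b

Derivation 1: List ⇒ List List ⇒ List List List ⇒ b List List ⇒ b b List ⇒ b b b
Derivation 2: List ⇒ List List ⇒ b List ⇒ b List List ⇒ b b List ⇒ b b b

Two distinct leftmost derivations for the same string.

Ambiguous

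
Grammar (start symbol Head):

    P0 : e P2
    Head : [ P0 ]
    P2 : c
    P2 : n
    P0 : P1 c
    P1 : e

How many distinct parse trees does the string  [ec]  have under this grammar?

Parse trees for [ec]:
  [Head [ [P0 e [P2 c]] ]]
  [Head [ [P0 [P1 e] c] ]]

2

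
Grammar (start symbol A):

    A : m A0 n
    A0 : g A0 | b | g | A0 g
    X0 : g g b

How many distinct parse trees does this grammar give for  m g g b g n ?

Parse trees for m g g b g n:
  [A m [A0 g [A0 g [A0 [A0 b] g]]] n]
  [A m [A0 g [A0 [A0 g [A0 b]] g]] n]
  [A m [A0 [A0 g [A0 g [A0 b]]] g] n]

3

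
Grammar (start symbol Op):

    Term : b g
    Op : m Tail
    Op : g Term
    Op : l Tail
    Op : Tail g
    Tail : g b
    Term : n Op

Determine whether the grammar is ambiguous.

Witness: g b g

Derivation 1: Op ⇒ g Term ⇒ g b g
Derivation 2: Op ⇒ Tail g ⇒ g b g

Two distinct leftmost derivations for the same string.

Ambiguous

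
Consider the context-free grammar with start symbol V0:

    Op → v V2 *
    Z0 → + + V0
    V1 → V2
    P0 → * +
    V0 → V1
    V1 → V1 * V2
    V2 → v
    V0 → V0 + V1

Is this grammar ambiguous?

Only V0, V1, V2 are reachable from V0; ignoring the rest: This is a standard precedence ladder (V0 over V1 over V2), with each level left-recursive on its own operator ('+' at V0, '*' at V1). That structure is LR(1), hence unambiguous.

Unambiguous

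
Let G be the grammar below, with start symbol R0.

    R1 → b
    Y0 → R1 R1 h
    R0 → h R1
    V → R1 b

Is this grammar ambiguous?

Unambiguous

Only R0, R1 are reachable from R0; ignoring the rest: The reachable rules are right-linear with at most one rule per (nonterminal, next-terminal) pair. Each input token forces the next rule, so parsing is deterministic.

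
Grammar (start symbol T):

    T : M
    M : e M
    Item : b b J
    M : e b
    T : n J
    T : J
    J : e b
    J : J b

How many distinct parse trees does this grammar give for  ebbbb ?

1

Parse trees for ebbbb:
  [T [J [J [J [J e b] b] b] b]]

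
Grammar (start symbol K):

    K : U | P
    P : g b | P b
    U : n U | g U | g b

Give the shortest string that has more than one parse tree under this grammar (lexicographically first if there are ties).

length 2: g b has 2 parse trees

Two derivations of g b:
  K ⇒ U ⇒ g b
  K ⇒ P ⇒ g b

g b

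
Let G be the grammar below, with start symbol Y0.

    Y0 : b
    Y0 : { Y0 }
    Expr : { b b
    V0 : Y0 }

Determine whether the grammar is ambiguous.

Unambiguous

Only Y0 is reachable from Y0; ignoring the rest: L(Y0) is { openⁿ atom closeⁿ : n ≥ 0 }. The bracket depth fixes n, and the derivation is forced at every step.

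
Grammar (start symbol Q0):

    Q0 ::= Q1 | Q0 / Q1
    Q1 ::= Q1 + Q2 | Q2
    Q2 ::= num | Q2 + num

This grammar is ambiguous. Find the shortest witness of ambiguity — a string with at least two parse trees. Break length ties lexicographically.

num + num

length 1: no string has ≥2 trees
length 3: num + num has 2 parse trees

Two derivations of num + num:
  Q0 ⇒ Q1 ⇒ Q1 + Q2 ⇒ Q2 + Q2 ⇒ num + Q2 ⇒ num + num
  Q0 ⇒ Q1 ⇒ Q2 ⇒ Q2 + num ⇒ num + num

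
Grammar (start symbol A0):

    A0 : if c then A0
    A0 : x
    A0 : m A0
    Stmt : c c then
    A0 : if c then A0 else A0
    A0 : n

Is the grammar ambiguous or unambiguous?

Witness: if c then if c then n else n

Derivation 1: A0 ⇒ if c then A0 ⇒ if c then if c then A0 else A0 ⇒ if c then if c then n else A0 ⇒ if c then if c then n else n
Derivation 2: A0 ⇒ if c then A0 else A0 ⇒ if c then if c then A0 else A0 ⇒ if c then if c then n else A0 ⇒ if c then if c then n else n

Two distinct leftmost derivations for the same string.

Ambiguous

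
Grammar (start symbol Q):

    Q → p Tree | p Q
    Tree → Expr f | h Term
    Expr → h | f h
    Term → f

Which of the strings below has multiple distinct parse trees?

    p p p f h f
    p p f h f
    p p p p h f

p p p p h f

p p p f h f: 1 tree
p p f h f: 1 tree
p p p p h f: 2 trees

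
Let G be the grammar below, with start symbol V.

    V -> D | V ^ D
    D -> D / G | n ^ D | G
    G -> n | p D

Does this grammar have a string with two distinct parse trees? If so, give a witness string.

Witness: n ^ n

Derivation 1: V ⇒ D ⇒ n ^ D ⇒ n ^ G ⇒ n ^ n
Derivation 2: V ⇒ V ^ D ⇒ D ^ D ⇒ G ^ D ⇒ n ^ D ⇒ n ^ G ⇒ n ^ n

Two distinct leftmost derivations for the same string.

Ambiguous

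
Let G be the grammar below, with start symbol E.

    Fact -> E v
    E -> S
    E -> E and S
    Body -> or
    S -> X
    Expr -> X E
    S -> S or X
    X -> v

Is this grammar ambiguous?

Unambiguous

(Body, Fact, Expr are unreachable from E, so their rules don't affect L(E).) This is a standard precedence ladder (E over S over X), with each level left-recursive on its own operator ('and' at E, 'or' at S). That structure is LR(1), hence unambiguous.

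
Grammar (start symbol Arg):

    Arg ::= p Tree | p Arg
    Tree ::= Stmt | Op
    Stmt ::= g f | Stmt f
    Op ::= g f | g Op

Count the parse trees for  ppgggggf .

Parse trees for ppgggggf:
  [Arg p [Arg p [Tree [Op g [Op g [Op g [Op g [Op g f]]]]]]]]

1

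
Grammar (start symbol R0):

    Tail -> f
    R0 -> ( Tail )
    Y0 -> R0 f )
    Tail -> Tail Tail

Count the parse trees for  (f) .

1

Parse trees for (f):
  [R0 ( [Tail f] )]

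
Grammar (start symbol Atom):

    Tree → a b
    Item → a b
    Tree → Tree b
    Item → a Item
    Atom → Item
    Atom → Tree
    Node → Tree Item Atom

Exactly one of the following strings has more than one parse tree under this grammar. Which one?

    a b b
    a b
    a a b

a b

a b b: 1 tree
a b: 2 trees
a a b: 1 tree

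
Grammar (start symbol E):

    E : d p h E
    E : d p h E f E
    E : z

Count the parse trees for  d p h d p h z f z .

2

Parse trees for d p h d p h z f z:
  [E d p h [E d p h [E z] f [E z]]]
  [E d p h [E d p h [E z]] f [E z]]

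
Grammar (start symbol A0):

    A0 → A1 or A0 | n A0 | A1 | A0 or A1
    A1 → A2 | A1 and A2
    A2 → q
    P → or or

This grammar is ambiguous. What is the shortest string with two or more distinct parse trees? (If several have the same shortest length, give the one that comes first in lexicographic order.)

q or q

length 1: no string has ≥2 trees
length 2: no string has ≥2 trees
length 3: q or q has 2 parse trees

Two derivations of q or q:
  A0 ⇒ A1 or A0 ⇒ A2 or A0 ⇒ q or A0 ⇒ q or A1 ⇒ q or A2 ⇒ q or q
  A0 ⇒ A0 or A1 ⇒ A1 or A1 ⇒ A2 or A1 ⇒ q or A1 ⇒ q or A2 ⇒ q or q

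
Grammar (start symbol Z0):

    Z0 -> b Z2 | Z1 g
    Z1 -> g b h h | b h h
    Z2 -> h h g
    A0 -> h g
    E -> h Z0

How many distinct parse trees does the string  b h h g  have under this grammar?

Parse trees for b h h g:
  [Z0 b [Z2 h h g]]
  [Z0 [Z1 b h h] g]

2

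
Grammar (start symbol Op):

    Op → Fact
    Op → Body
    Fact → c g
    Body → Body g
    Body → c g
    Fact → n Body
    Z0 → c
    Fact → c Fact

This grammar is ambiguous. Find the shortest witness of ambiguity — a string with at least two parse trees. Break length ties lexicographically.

length 2: c g has 2 parse trees

Two derivations of c g:
  Op ⇒ Fact ⇒ c g
  Op ⇒ Body ⇒ c g

c g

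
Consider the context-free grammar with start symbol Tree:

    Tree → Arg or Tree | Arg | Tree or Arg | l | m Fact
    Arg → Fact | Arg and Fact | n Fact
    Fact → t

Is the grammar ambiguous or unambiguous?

Ambiguous

Witness: t or t

Derivation 1: Tree ⇒ Arg or Tree ⇒ Fact or Tree ⇒ t or Tree ⇒ t or Arg ⇒ t or Fact ⇒ t or t
Derivation 2: Tree ⇒ Tree or Arg ⇒ Arg or Arg ⇒ Fact or Arg ⇒ t or Arg ⇒ t or Fact ⇒ t or t

Two distinct leftmost derivations for the same string.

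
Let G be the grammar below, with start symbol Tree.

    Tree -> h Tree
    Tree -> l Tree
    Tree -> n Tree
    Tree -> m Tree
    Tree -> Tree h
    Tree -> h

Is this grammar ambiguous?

Ambiguous

Witness: h h

Derivation 1: Tree ⇒ h Tree ⇒ h h
Derivation 2: Tree ⇒ Tree h ⇒ h h

Two distinct leftmost derivations for the same string.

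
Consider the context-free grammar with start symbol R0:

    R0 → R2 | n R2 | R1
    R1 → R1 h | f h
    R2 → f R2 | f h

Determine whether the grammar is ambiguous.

Ambiguous

Witness: f h

Derivation 1: R0 ⇒ R2 ⇒ f h
Derivation 2: R0 ⇒ R1 ⇒ f h

Two distinct leftmost derivations for the same string.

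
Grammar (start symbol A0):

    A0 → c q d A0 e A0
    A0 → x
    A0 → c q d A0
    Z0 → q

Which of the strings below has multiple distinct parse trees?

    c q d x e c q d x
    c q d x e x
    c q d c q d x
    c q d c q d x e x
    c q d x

c q d c q d x e x

c q d x e c q d x: 1 tree
c q d x e x: 1 tree
c q d c q d x: 1 tree
c q d c q d x e x: 2 trees
c q d x: 1 tree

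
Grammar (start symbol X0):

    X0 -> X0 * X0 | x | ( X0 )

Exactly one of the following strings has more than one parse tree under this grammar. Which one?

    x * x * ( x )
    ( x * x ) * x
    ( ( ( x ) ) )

x * x * ( x )

x * x * ( x ): 2 trees
( x * x ) * x: 1 tree
( ( ( x ) ) ): 1 tree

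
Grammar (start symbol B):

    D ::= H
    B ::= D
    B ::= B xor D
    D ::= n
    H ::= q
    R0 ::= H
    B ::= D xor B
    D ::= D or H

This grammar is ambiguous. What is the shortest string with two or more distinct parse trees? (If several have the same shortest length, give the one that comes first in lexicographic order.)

length 1: no string has ≥2 trees
length 3: n xor n has 2 parse trees

Two derivations of n xor n:
  B ⇒ B xor D ⇒ D xor D ⇒ n xor D ⇒ n xor n
  B ⇒ D xor B ⇒ n xor B ⇒ n xor D ⇒ n xor n

n xor n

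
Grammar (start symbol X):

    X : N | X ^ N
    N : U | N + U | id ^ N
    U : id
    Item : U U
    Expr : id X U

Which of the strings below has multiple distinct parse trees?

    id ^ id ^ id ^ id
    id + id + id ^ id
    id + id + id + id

id ^ id ^ id ^ id

id ^ id ^ id ^ id: 8 trees
id + id + id ^ id: 1 tree
id + id + id + id: 1 tree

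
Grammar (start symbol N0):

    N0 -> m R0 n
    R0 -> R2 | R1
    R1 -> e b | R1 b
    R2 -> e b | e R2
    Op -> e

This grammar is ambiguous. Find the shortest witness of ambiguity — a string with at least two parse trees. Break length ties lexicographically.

length 4: m e b n has 2 parse trees

Two derivations of m e b n:
  N0 ⇒ m R0 n ⇒ m R2 n ⇒ m e b n
  N0 ⇒ m R0 n ⇒ m R1 n ⇒ m e b n

m e b n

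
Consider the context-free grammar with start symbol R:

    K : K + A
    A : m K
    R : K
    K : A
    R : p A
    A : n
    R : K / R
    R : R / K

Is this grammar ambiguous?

Witness: n / n

Derivation 1: R ⇒ K / R ⇒ A / R ⇒ n / R ⇒ n / K ⇒ n / A ⇒ n / n
Derivation 2: R ⇒ R / K ⇒ K / K ⇒ A / K ⇒ n / K ⇒ n / A ⇒ n / n

Two distinct leftmost derivations for the same string.

Ambiguous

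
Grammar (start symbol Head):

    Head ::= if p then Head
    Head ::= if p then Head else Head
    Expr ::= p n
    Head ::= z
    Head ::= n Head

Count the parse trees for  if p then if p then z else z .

2

Parse trees for if p then if p then z else z:
  [Head if p then [Head if p then [Head z] else [Head z]]]
  [Head if p then [Head if p then [Head z]] else [Head z]]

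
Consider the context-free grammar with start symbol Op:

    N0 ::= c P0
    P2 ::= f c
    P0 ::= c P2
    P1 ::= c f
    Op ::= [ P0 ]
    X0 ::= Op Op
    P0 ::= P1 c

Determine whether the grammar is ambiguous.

Witness: [ c f c ]

Derivation 1: Op ⇒ [ P0 ] ⇒ [ c P2 ] ⇒ [ c f c ]
Derivation 2: Op ⇒ [ P0 ] ⇒ [ P1 c ] ⇒ [ c f c ]

Two distinct leftmost derivations for the same string.

Ambiguous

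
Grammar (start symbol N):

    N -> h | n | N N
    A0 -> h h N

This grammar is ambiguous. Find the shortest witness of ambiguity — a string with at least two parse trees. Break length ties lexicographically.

h h h

length 1: no string has ≥2 trees
length 2: no string has ≥2 trees
length 3: h h h has 2 parse trees

Two derivations of h h h:
  N ⇒ N N ⇒ h N ⇒ h N N ⇒ h h N ⇒ h h h
  N ⇒ N N ⇒ N N N ⇒ h N N ⇒ h h N ⇒ h h h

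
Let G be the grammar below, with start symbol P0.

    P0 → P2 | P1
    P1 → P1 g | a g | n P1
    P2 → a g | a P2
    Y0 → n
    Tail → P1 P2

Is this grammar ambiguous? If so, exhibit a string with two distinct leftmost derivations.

Witness: a g

Derivation 1: P0 ⇒ P2 ⇒ a g
Derivation 2: P0 ⇒ P1 ⇒ a g

Two distinct leftmost derivations for the same string.

Ambiguous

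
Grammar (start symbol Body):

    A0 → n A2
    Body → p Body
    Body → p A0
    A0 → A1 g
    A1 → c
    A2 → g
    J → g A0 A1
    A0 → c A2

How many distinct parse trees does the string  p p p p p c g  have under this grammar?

2

Parse trees for p p p p p c g:
  [Body p [Body p [Body p [Body p [Body p [A0 [A1 c] g]]]]]]
  [Body p [Body p [Body p [Body p [Body p [A0 c [A2 g]]]]]]]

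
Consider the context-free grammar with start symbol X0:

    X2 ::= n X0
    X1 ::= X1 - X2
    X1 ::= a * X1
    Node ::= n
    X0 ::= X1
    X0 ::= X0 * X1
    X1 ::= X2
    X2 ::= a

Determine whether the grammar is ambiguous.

Ambiguous

Witness: a * a

Derivation 1: X0 ⇒ X1 ⇒ a * X1 ⇒ a * X2 ⇒ a * a
Derivation 2: X0 ⇒ X0 * X1 ⇒ X1 * X1 ⇒ X2 * X1 ⇒ a * X1 ⇒ a * X2 ⇒ a * a

Two distinct leftmost derivations for the same string.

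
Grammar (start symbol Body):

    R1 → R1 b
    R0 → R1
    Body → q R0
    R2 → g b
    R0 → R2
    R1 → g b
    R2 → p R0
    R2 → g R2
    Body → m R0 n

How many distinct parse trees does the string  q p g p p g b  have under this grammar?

2

Parse trees for q p g p p g b:
  [Body q [R0 [R2 p [R0 [R2 g [R2 p [R0 [R2 p [R0 [R1 g b]]]]]]]]]]
  [Body q [R0 [R2 p [R0 [R2 g [R2 p [R0 [R2 p [R0 [R2 g b]]]]]]]]]]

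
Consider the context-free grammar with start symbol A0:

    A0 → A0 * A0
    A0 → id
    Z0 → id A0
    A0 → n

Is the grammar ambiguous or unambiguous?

Ambiguous

Witness: id * id * id

Derivation 1: A0 ⇒ A0 * A0 ⇒ A0 * A0 * A0 ⇒ id * A0 * A0 ⇒ id * id * A0 ⇒ id * id * id
Derivation 2: A0 ⇒ A0 * A0 ⇒ id * A0 ⇒ id * A0 * A0 ⇒ id * id * A0 ⇒ id * id * id

Two distinct leftmost derivations for the same string.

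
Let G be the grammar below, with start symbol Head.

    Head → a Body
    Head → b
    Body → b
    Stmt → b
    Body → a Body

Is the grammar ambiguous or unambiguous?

Only Head, Body are reachable from Head; ignoring the rest: The reachable rules are right-linear with at most one rule per (nonterminal, next-terminal) pair. Each input token forces the next rule, so parsing is deterministic.

Unambiguous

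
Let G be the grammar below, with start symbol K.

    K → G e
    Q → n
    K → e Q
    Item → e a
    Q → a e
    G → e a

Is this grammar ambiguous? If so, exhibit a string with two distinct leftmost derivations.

Witness: e a e

Derivation 1: K ⇒ G e ⇒ e a e
Derivation 2: K ⇒ e Q ⇒ e a e

Two distinct leftmost derivations for the same string.

Ambiguous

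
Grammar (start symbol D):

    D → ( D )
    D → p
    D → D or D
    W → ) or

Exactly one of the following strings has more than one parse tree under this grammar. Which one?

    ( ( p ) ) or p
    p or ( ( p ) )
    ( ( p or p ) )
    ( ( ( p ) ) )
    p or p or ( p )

( ( p ) ) or p: 1 tree
p or ( ( p ) ): 1 tree
( ( p or p ) ): 1 tree
( ( ( p ) ) ): 1 tree
p or p or ( p ): 2 trees

p or p or ( p )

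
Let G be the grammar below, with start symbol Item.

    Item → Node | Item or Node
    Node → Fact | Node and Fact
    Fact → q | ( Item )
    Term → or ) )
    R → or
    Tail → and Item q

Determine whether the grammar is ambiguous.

Unambiguous

(Term, R, Tail are unreachable from Item, so their rules don't affect L(Item).) This is a standard precedence ladder (Item over Node over Fact), with each level left-recursive on its own operator ('or' at Item, 'and' at Node). That structure is LR(1), hence unambiguous.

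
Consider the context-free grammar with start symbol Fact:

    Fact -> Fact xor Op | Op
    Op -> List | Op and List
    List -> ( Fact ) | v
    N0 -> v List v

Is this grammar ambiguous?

Only Fact, Op, List are reachable from Fact; ignoring the rest: This is a standard precedence ladder (Fact over Op over List), with each level left-recursive on its own operator ('xor' at Fact, 'and' at Op). That structure is LR(1), hence unambiguous.

Unambiguous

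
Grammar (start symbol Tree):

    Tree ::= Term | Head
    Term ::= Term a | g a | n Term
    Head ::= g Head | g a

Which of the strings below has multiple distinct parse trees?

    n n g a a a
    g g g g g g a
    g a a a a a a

n n g a a a

n n g a a a: 6 trees
g g g g g g a: 1 tree
g a a a a a a: 1 tree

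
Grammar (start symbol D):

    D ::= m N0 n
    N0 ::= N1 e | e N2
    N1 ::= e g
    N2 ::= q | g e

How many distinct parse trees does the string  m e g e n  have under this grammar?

Parse trees for m e g e n:
  [D m [N0 [N1 e g] e] n]
  [D m [N0 e [N2 g e]] n]

2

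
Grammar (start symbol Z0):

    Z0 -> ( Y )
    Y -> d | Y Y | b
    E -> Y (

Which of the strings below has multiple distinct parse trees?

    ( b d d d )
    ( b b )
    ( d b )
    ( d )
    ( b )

( b d d d ): 5 trees
( b b ): 1 tree
( d b ): 1 tree
( d ): 1 tree
( b ): 1 tree

( b d d d )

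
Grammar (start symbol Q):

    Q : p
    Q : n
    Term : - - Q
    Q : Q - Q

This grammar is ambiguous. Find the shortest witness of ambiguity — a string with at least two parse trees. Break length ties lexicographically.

length 1: no string has ≥2 trees
length 3: no string has ≥2 trees
length 5: n - n - n has 2 parse trees

Two derivations of n - n - n:
  Q ⇒ Q - Q ⇒ n - Q ⇒ n - Q - Q ⇒ n - n - Q ⇒ n - n - n
  Q ⇒ Q - Q ⇒ Q - Q - Q ⇒ n - Q - Q ⇒ n - n - Q ⇒ n - n - n

n - n - n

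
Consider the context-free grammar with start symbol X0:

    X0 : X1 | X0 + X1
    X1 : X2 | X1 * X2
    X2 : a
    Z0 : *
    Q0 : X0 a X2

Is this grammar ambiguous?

Unambiguous

(Z0, Q0 are unreachable from X0, so their rules don't affect L(X0).) The grammar is stratified — X0 handles '+' (left-recursive), X1 handles '*', X2 atoms. Each operator has a fixed associativity and precedence level, so every string has one parse.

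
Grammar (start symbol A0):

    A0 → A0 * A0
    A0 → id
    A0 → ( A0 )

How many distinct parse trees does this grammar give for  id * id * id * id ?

5

Parse trees for id * id * id * id:
  [A0 [A0 id] * [A0 [A0 id] * [A0 [A0 id] * [A0 id]]]]
  [A0 [A0 id] * [A0 [A0 [A0 id] * [A0 id]] * [A0 id]]]
  [A0 [A0 [A0 id] * [A0 id]] * [A0 [A0 id] * [A0 id]]]
  [A0 [A0 [A0 id] * [A0 [A0 id] * [A0 id]]] * [A0 id]]
  [A0 [A0 [A0 [A0 id] * [A0 id]] * [A0 id]] * [A0 id]]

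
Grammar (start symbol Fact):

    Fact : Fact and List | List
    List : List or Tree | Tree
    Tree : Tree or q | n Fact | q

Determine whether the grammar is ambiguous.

Ambiguous

Witness: q or q

Derivation 1: Fact ⇒ List ⇒ List or Tree ⇒ Tree or Tree ⇒ q or Tree ⇒ q or q
Derivation 2: Fact ⇒ List ⇒ Tree ⇒ Tree or q ⇒ q or q

Two distinct leftmost derivations for the same string.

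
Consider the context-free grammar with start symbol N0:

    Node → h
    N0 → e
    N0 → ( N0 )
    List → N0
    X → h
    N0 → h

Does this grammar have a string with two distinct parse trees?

(X, Node, List are unreachable from N0, so their rules don't affect L(N0).) Each string is a nest of matched brackets around a single atom. An opening bracket forces the recursive rule; an atom forces the base rule.

Unambiguous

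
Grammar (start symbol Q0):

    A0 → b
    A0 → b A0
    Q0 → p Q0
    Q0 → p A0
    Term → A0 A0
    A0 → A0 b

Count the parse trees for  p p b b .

Parse trees for p p b b:
  [Q0 p [Q0 p [A0 b [A0 b]]]]
  [Q0 p [Q0 p [A0 [A0 b] b]]]

2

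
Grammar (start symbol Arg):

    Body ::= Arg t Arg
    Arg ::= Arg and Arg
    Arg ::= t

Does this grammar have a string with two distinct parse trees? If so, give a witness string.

Ambiguous

Witness: t and t and t

Derivation 1: Arg ⇒ Arg and Arg ⇒ Arg and Arg and Arg ⇒ t and Arg and Arg ⇒ t and t and Arg ⇒ t and t and t
Derivation 2: Arg ⇒ Arg and Arg ⇒ t and Arg ⇒ t and Arg and Arg ⇒ t and t and Arg ⇒ t and t and t

Two distinct leftmost derivations for the same string.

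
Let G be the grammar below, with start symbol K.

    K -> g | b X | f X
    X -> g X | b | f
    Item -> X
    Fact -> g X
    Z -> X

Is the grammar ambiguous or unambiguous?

Only K, X are reachable from K; ignoring the rest: Each reachable nonterminal has at most one production per leading terminal, and all productions are right-linear; the derivation is determined token-by-token.

Unambiguous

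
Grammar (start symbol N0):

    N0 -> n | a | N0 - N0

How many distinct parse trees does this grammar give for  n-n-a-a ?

5

Parse trees for n-n-a-a:
  [N0 [N0 n] - [N0 [N0 n] - [N0 [N0 a] - [N0 a]]]]
  [N0 [N0 n] - [N0 [N0 [N0 n] - [N0 a]] - [N0 a]]]
  [N0 [N0 [N0 n] - [N0 n]] - [N0 [N0 a] - [N0 a]]]
  [N0 [N0 [N0 n] - [N0 [N0 n] - [N0 a]]] - [N0 a]]
  [N0 [N0 [N0 [N0 n] - [N0 n]] - [N0 a]] - [N0 a]]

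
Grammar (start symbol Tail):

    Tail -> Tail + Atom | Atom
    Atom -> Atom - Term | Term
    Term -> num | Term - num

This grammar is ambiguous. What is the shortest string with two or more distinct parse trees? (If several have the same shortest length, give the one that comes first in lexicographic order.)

length 1: no string has ≥2 trees
length 3: num - num has 2 parse trees

Two derivations of num - num:
  Tail ⇒ Atom ⇒ Atom - Term ⇒ Term - Term ⇒ num - Term ⇒ num - num
  Tail ⇒ Atom ⇒ Term ⇒ Term - num ⇒ num - num

num - num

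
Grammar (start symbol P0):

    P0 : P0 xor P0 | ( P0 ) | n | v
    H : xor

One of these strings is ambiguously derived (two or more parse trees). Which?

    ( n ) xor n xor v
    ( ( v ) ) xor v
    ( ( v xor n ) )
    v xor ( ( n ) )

( n ) xor n xor v

( n ) xor n xor v: 2 trees
( ( v ) ) xor v: 1 tree
( ( v xor n ) ): 1 tree
v xor ( ( n ) ): 1 tree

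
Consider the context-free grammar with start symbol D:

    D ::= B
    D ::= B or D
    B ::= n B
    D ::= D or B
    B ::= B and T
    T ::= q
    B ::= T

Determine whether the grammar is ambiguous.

Ambiguous

Witness: q or q

Derivation 1: D ⇒ B or D ⇒ T or D ⇒ q or D ⇒ q or B ⇒ q or T ⇒ q or q
Derivation 2: D ⇒ D or B ⇒ B or B ⇒ T or B ⇒ q or B ⇒ q or T ⇒ q or q

Two distinct leftmost derivations for the same string.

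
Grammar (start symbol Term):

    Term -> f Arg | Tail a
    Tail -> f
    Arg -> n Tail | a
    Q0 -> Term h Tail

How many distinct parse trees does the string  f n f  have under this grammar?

1

Parse trees for f n f:
  [Term f [Arg n [Tail f]]]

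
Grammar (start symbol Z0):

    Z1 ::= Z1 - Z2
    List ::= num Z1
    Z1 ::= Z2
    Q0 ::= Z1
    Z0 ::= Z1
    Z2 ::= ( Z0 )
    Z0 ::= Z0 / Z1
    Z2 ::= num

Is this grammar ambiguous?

Unambiguous

Only Z0, Z1, Z2 are reachable from Z0; ignoring the rest: This is a standard precedence ladder (Z0 over Z1 over Z2), with each level left-recursive on its own operator ('/' at Z0, '-' at Z1). That structure is LR(1), hence unambiguous.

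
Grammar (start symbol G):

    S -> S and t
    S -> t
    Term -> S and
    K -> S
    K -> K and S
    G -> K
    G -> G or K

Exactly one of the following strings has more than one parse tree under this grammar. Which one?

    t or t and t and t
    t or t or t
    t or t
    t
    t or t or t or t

t or t and t and t

t or t and t and t: 4 trees
t or t or t: 1 tree
t or t: 1 tree
t: 1 tree
t or t or t or t: 1 tree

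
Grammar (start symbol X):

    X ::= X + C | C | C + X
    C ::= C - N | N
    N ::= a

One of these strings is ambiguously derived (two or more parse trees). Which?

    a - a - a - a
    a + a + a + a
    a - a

a + a + a + a

a - a - a - a: 1 tree
a + a + a + a: 8 trees
a - a: 1 tree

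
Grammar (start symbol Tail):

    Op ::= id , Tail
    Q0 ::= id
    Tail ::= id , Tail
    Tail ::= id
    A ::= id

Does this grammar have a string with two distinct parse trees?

Unambiguous

(Q0, Op, A are unreachable from Tail, so their rules don't affect L(Tail).) The reachable grammar is A → atom sep A | atom. Each atom is followed by either the separator (recurse) or end-of-string (stop) — no choice point.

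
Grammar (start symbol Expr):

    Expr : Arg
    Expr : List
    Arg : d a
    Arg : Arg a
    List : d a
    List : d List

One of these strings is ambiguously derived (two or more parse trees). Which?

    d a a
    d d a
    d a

d a

d a a: 1 tree
d d a: 1 tree
d a: 2 trees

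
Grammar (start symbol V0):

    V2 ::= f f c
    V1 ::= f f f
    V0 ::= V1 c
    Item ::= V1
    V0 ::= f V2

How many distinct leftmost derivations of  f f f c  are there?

Parse trees for f f f c:
  [V0 [V1 f f f] c]
  [V0 f [V2 f f c]]

2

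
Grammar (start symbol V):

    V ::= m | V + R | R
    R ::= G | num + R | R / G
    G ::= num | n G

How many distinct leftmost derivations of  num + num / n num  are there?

Parse trees for num + num / n num:
  [V [V [R [G num]]] + [R [R [G num]] / [G n [G num]]]]
  [V [R num + [R [R [G num]] / [G n [G num]]]]]
  [V [R [R num + [R [G num]]] / [G n [G num]]]]

3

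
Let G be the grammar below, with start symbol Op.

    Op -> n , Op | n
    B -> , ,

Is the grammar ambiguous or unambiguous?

Unambiguous

Only Op is reachable from Op; ignoring the rest: The reachable grammar is A → atom sep A | atom. Each atom is followed by either the separator (recurse) or end-of-string (stop) — no choice point.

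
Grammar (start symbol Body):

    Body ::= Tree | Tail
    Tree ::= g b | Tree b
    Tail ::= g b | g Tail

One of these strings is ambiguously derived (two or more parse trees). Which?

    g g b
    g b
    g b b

g b

g g b: 1 tree
g b: 2 trees
g b b: 1 tree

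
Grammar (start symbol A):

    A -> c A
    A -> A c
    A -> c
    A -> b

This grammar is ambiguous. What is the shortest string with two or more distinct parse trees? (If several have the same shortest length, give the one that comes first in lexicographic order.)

c c

length 1: no string has ≥2 trees
length 2: c c has 2 parse trees

Two derivations of c c:
  A ⇒ c A ⇒ c c
  A ⇒ A c ⇒ c c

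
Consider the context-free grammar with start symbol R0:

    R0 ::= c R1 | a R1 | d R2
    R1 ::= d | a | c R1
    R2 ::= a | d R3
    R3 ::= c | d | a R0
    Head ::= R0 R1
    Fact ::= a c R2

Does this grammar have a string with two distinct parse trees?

(Head, Fact are unreachable from R0, so their rules don't affect L(R0).) The reachable rules are right-linear with at most one rule per (nonterminal, next-terminal) pair. Each input token forces the next rule, so parsing is deterministic.

Unambiguous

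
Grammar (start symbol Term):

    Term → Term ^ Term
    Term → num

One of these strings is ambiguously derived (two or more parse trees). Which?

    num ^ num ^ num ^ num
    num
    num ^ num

num ^ num ^ num ^ num: 5 trees
num: 1 tree
num ^ num: 1 tree

num ^ num ^ num ^ num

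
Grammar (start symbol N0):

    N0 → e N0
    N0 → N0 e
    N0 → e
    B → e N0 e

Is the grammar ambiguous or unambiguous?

Witness: e e

Derivation 1: N0 ⇒ e N0 ⇒ e e
Derivation 2: N0 ⇒ N0 e ⇒ e e

Two distinct leftmost derivations for the same string.

Ambiguous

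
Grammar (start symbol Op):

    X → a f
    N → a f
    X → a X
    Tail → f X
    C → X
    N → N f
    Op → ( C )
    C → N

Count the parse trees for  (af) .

2

Parse trees for (af):
  [Op ( [C [X a f]] )]
  [Op ( [C [N a f]] )]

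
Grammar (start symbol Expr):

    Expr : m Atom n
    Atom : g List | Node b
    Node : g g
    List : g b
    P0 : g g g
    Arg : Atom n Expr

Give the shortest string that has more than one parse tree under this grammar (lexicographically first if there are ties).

length 5: m g g b n has 2 parse trees

Two derivations of m g g b n:
  Expr ⇒ m Atom n ⇒ m g List n ⇒ m g g b n
  Expr ⇒ m Atom n ⇒ m Node b n ⇒ m g g b n

m g g b n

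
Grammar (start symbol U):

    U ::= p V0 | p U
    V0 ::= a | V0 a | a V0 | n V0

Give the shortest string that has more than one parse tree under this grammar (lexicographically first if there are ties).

p a a

length 2: no string has ≥2 trees
length 3: p a a has 2 parse trees

Two derivations of p a a:
  U ⇒ p V0 ⇒ p V0 a ⇒ p a a
  U ⇒ p V0 ⇒ p a V0 ⇒ p a a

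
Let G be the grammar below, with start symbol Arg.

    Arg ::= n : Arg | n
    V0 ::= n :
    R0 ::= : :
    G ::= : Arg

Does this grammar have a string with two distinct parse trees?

Unambiguous

Only Arg is reachable from Arg; ignoring the rest: The reachable grammar is A → atom sep A | atom. Each atom is followed by either the separator (recurse) or end-of-string (stop) — no choice point.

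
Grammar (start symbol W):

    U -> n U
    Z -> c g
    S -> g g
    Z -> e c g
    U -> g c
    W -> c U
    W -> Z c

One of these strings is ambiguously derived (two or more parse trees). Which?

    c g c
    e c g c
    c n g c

c g c

c g c: 2 trees
e c g c: 1 tree
c n g c: 1 tree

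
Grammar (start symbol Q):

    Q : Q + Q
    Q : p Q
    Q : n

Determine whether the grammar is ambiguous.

Ambiguous

Witness: p n + n

Derivation 1: Q ⇒ Q + Q ⇒ p Q + Q ⇒ p n + Q ⇒ p n + n
Derivation 2: Q ⇒ p Q ⇒ p Q + Q ⇒ p n + Q ⇒ p n + n

Two distinct leftmost derivations for the same string.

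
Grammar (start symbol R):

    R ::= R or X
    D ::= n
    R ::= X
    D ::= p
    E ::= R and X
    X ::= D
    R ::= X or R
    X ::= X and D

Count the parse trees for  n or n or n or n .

8

Parse trees for n or n or n or n:
  [R [R [R [R [X [D n]]] or [X [D n]]] or [X [D n]]] or [X [D n]]]
  [R [R [R [X [D n]] or [R [X [D n]]]] or [X [D n]]] or [X [D n]]]
  [R [R [X [D n]] or [R [R [X [D n]]] or [X [D n]]]] or [X [D n]]]
  [R [R [X [D n]] or [R [X [D n]] or [R [X [D n]]]]] or [X [D n]]]
  [R [X [D n]] or [R [R [R [X [D n]]] or [X [D n]]] or [X [D n]]]]
  [R [X [D n]] or [R [R [X [D n]] or [R [X [D n]]]] or [X [D n]]]]
  [R [X [D n]] or [R [X [D n]] or [R [R [X [D n]]] or [X [D n]]]]]
  [R [X [D n]] or [R [X [D n]] or [R [X [D n]] or [R [X [D n]]]]]]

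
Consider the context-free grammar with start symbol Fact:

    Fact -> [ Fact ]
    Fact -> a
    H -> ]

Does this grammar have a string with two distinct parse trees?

Unambiguous

(H is unreachable from Fact, so its rules don't affect L(Fact).) L(Fact) is { openⁿ atom closeⁿ : n ≥ 0 }. The bracket depth fixes n, and the derivation is forced at every step.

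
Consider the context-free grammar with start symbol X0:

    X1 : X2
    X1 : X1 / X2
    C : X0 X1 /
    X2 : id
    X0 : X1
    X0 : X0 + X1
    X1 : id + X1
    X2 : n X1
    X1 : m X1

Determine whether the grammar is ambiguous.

Witness: id + id

Derivation 1: X0 ⇒ X1 ⇒ id + X1 ⇒ id + X2 ⇒ id + id
Derivation 2: X0 ⇒ X0 + X1 ⇒ X1 + X1 ⇒ X2 + X1 ⇒ id + X1 ⇒ id + X2 ⇒ id + id

Two distinct leftmost derivations for the same string.

Ambiguous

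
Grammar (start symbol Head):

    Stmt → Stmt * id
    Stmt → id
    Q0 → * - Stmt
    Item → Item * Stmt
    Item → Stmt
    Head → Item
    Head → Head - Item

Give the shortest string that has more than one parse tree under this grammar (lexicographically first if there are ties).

id * id

length 1: no string has ≥2 trees
length 3: id * id has 2 parse trees

Two derivations of id * id:
  Head ⇒ Item ⇒ Item * Stmt ⇒ Stmt * Stmt ⇒ id * Stmt ⇒ id * id
  Head ⇒ Item ⇒ Stmt ⇒ Stmt * id ⇒ id * id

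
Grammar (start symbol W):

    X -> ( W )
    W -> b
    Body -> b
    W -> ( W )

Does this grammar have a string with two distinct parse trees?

(X, Body are unreachable from W, so their rules don't affect L(W).) L(W) is { openⁿ atom closeⁿ : n ≥ 0 }. The bracket depth fixes n, and the derivation is forced at every step.

Unambiguous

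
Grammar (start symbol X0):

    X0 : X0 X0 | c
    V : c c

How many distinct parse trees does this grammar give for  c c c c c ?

14

Parse trees for c c c c c (showing first 6 of 14):
  [X0 [X0 c] [X0 [X0 c] [X0 [X0 c] [X0 [X0 c] [X0 c]]]]]
  [X0 [X0 c] [X0 [X0 c] [X0 [X0 [X0 c] [X0 c]] [X0 c]]]]
  [X0 [X0 c] [X0 [X0 [X0 c] [X0 c]] [X0 [X0 c] [X0 c]]]]
  [X0 [X0 c] [X0 [X0 [X0 c] [X0 [X0 c] [X0 c]]] [X0 c]]]
  [X0 [X0 c] [X0 [X0 [X0 [X0 c] [X0 c]] [X0 c]] [X0 c]]]
  [X0 [X0 [X0 c] [X0 c]] [X0 [X0 c] [X0 [X0 c] [X0 c]]]]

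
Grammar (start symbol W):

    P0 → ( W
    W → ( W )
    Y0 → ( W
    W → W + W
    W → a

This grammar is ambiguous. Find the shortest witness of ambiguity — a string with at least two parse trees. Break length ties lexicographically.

length 1: no string has ≥2 trees
length 3: no string has ≥2 trees
length 5: a + a + a has 2 parse trees

Two derivations of a + a + a:
  W ⇒ W + W ⇒ W + W + W ⇒ a + W + W ⇒ a + a + W ⇒ a + a + a
  W ⇒ W + W ⇒ a + W ⇒ a + W + W ⇒ a + a + W ⇒ a + a + a

a + a + a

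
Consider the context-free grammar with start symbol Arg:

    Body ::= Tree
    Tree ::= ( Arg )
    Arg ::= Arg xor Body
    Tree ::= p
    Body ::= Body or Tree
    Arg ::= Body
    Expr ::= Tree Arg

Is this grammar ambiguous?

(Expr is unreachable from Arg, so its rules don't affect L(Arg).) The grammar is stratified — Arg handles 'xor' (left-recursive), Body handles 'or', Tree atoms. Each operator has a fixed associativity and precedence level, so every string has one parse.

Unambiguous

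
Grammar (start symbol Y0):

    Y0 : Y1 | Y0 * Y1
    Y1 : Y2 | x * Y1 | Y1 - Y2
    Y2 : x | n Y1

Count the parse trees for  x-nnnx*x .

Parse trees for x-nnnx*x:
  [Y0 [Y1 [Y1 [Y2 x]] - [Y2 n [Y1 [Y2 n [Y1 [Y2 n [Y1 x * [Y1 [Y2 x]]]]]]]]]]
  [Y0 [Y0 [Y1 [Y1 [Y2 x]] - [Y2 n [Y1 [Y2 n [Y1 [Y2 n [Y1 [Y2 x]]]]]]]]] * [Y1 [Y2 x]]]

2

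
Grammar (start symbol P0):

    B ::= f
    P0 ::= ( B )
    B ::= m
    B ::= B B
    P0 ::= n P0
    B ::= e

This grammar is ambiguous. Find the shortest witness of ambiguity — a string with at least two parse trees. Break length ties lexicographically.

( e e e )

length 3: no string has ≥2 trees
length 4: no string has ≥2 trees
length 5: ( e e e ) has 2 parse trees

Two derivations of ( e e e ):
  P0 ⇒ ( B ) ⇒ ( B B ) ⇒ ( B B B ) ⇒ ( e B B ) ⇒ ( e e B ) ⇒ ( e e e )
  P0 ⇒ ( B ) ⇒ ( B B ) ⇒ ( e B ) ⇒ ( e B B ) ⇒ ( e e B ) ⇒ ( e e e )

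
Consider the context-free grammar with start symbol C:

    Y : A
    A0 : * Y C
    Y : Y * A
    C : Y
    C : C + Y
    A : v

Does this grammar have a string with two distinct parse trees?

Only C, Y, A are reachable from C; ignoring the rest: C → C + Y | Y  ;  Y → Y * A | A  — a left-associative chain with A at the bottom. Each string factors uniquely by precedence.

Unambiguous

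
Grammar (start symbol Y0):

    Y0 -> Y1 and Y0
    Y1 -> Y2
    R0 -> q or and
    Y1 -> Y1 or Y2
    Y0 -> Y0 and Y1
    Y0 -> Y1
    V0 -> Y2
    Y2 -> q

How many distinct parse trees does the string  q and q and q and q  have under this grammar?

Parse trees for q and q and q and q:
  [Y0 [Y1 [Y2 q]] and [Y0 [Y1 [Y2 q]] and [Y0 [Y1 [Y2 q]] and [Y0 [Y1 [Y2 q]]]]]]
  [Y0 [Y1 [Y2 q]] and [Y0 [Y1 [Y2 q]] and [Y0 [Y0 [Y1 [Y2 q]]] and [Y1 [Y2 q]]]]]
  [Y0 [Y1 [Y2 q]] and [Y0 [Y0 [Y1 [Y2 q]] and [Y0 [Y1 [Y2 q]]]] and [Y1 [Y2 q]]]]
  [Y0 [Y1 [Y2 q]] and [Y0 [Y0 [Y0 [Y1 [Y2 q]]] and [Y1 [Y2 q]]] and [Y1 [Y2 q]]]]
  [Y0 [Y0 [Y1 [Y2 q]] and [Y0 [Y1 [Y2 q]] and [Y0 [Y1 [Y2 q]]]]] and [Y1 [Y2 q]]]
  [Y0 [Y0 [Y1 [Y2 q]] and [Y0 [Y0 [Y1 [Y2 q]]] and [Y1 [Y2 q]]]] and [Y1 [Y2 q]]]
  [Y0 [Y0 [Y0 [Y1 [Y2 q]] and [Y0 [Y1 [Y2 q]]]] and [Y1 [Y2 q]]] and [Y1 [Y2 q]]]
  [Y0 [Y0 [Y0 [Y0 [Y1 [Y2 q]]] and [Y1 [Y2 q]]] and [Y1 [Y2 q]]] and [Y1 [Y2 q]]]

8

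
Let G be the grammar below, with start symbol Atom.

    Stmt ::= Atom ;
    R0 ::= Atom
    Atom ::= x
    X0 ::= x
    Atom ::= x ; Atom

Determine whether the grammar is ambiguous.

Unambiguous

(R0, Stmt, X0 are unreachable from Atom, so their rules don't affect L(Atom).) The reachable grammar is A → atom sep A | atom. Each atom is followed by either the separator (recurse) or end-of-string (stop) — no choice point.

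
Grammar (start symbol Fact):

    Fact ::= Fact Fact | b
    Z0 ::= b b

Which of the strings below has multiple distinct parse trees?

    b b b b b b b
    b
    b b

b b b b b b b

b b b b b b b: 132 trees
b: 1 tree
b b: 1 tree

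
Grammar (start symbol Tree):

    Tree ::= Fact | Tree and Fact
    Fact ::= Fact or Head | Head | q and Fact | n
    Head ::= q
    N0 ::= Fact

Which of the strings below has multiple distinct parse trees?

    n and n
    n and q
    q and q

n and n: 1 tree
n and q: 1 tree
q and q: 2 trees

q and q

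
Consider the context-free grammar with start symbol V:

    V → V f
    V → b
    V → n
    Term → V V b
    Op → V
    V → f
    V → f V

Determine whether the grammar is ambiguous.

Ambiguous

Witness: f f

Derivation 1: V ⇒ V f ⇒ f f
Derivation 2: V ⇒ f V ⇒ f f

Two distinct leftmost derivations for the same string.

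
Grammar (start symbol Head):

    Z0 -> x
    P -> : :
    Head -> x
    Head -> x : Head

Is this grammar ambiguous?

Only Head is reachable from Head; ignoring the rest: Right-recursive list with a separator: after each atom, whether the separator follows determines the rule. One parse per string.

Unambiguous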